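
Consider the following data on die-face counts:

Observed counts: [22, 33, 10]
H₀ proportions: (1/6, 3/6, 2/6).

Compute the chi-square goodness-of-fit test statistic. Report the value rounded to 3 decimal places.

n = 65; E_i = n·p_i = [10.83, 32.50, 21.67]
χ² = (22−10.83)²/10.83 + (33−32.50)²/32.50 + (10−21.67)²/21.67 = 17.8000
df = 2

test statistic = 17.800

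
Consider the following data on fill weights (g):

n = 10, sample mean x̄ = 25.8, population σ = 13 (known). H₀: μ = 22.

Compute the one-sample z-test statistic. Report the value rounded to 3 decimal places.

SE = σ/√n = 13/√10 = 4.1110
z = (x̄−μ₀)/SE = (25.8−22)/4.1110 = 0.9244

test statistic = 0.924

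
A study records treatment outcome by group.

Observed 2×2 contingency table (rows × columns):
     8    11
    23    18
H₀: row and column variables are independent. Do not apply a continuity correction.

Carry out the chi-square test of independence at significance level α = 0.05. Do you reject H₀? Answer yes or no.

reject H₀: no

Row totals [19, 41], col totals [31, 29], n=60
χ² = (8−9.82)²/9.82 + (11−9.18)²/9.18 + (23−21.18)²/21.18 + (18−19.82)²/19.82 = 1.0179
df = 1
p-value (upper-tail) = 0.31302
At α=0.05: p ≥ α → fail to reject H₀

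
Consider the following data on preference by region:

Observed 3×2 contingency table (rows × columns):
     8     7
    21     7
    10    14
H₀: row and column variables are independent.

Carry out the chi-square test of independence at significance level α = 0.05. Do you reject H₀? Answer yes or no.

reject H₀: yes

Row totals [15, 28, 24], col totals [39, 28], n=67
χ² = (8−8.73)²/8.73 + (7−6.27)²/6.27 + (21−16.30)²/16.30 + (7−11.70)²/11.70 + (10−13.97)²/13.97 + (14−10.03)²/10.03 = 6.0916
df = 2
p-value (upper-tail) = 0.04756
At α=0.05: p < α → reject H₀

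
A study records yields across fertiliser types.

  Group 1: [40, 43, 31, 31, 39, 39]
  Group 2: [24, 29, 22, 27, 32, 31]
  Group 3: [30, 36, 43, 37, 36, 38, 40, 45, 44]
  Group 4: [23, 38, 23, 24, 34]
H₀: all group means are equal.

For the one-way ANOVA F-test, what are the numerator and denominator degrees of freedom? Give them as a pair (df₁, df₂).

degrees of freedom = [3, 22]

k = 4 groups, N = 26 total
df = (k−1, N−k) = (4−1, 26−4) = (3, 22)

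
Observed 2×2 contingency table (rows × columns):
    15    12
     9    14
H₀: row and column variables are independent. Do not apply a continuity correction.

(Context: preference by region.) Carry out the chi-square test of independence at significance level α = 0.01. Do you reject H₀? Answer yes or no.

Row totals [27, 23], col totals [24, 26], n=50
χ² = (15−12.96)²/12.96 + (12−14.04)²/14.04 + (9−11.04)²/11.04 + (14−11.96)²/11.96 = 1.3424
df = 1
p-value (upper-tail) = 0.24660
At α=0.01: p ≥ α → fail to reject H₀

reject H₀: no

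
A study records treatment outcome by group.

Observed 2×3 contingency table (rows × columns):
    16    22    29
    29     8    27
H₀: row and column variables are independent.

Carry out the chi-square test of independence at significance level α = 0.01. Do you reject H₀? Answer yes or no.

Row totals [67, 64], col totals [45, 30, 56], n=131
χ² = (16−23.02)²/23.02 + (22−15.34)²/15.34 + (29−28.64)²/28.64 + (29−21.98)²/21.98 + (8−14.66)²/14.66 + (27−27.36)²/27.36 = 10.2970
df = 2
p-value (upper-tail) = 0.00581
At α=0.01: p < α → reject H₀

reject H₀: yes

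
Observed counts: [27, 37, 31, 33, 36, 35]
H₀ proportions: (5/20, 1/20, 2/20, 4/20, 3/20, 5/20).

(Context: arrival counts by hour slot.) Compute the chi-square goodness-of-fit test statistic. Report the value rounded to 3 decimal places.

test statistic = 96.935

n = 199; E_i = n·p_i = [49.75, 9.95, 19.90, 39.80, 29.85, 49.75]
χ² = (27−49.75)²/49.75 + (37−9.95)²/9.95 + (31−19.90)²/19.90 + (33−39.80)²/39.80 + (36−29.85)²/29.85 + (35−49.75)²/49.75 = 96.9347
df = 5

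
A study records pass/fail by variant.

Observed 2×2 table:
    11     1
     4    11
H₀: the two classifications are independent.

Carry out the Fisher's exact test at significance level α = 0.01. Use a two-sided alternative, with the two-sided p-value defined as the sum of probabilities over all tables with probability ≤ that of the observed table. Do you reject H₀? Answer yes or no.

reject H₀: yes

Margins: r₁=12, r₂=15, c₁=15, c₂=12, n=27
p_obs = C(12,11)·C(15,4)/C(27,15); sum pmf over tables with pmf ≤ p_obs
p-value (two-sided) = 0.00138
At α=0.01: p < α → reject H₀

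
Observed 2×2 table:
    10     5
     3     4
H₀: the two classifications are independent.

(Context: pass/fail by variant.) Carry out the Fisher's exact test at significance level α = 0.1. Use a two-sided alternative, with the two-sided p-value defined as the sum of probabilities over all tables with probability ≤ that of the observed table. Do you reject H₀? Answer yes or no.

reject H₀: no

Margins: r₁=15, r₂=7, c₁=13, c₂=9, n=22
p_obs = C(15,10)·C(7,3)/C(22,13); sum pmf over tables with pmf ≤ p_obs
p-value (two-sided) = 0.37616
At α=0.1: p ≥ α → fail to reject H₀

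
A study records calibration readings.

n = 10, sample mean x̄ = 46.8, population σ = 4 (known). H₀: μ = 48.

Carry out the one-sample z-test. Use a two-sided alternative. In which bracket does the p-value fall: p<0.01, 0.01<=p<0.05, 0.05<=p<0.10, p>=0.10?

p-value bracket: p>=0.10

SE = σ/√n = 4/√10 = 1.2649
z = (x̄−μ₀)/SE = (46.8−48)/1.2649 = -0.9487
p-value (two-sided) = 0.34278
→ bracket: p>=0.10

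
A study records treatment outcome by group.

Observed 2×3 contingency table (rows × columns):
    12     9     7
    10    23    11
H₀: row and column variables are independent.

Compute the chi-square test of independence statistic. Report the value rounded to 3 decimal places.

Row totals [28, 44], col totals [22, 32, 18], n=72
χ² = (12−8.56)²/8.56 + (9−12.44)²/12.44 + (7−7.00)²/7.00 + (10−13.44)²/13.44 + (23−19.56)²/19.56 + (11−11.00)²/11.00 = 3.8293
df = 2

test statistic = 3.829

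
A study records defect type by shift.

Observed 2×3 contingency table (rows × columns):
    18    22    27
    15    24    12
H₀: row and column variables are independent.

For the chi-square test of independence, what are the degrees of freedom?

degrees of freedom = 2

df = (r−1)(c−1) = (2−1)·(3−1) = 2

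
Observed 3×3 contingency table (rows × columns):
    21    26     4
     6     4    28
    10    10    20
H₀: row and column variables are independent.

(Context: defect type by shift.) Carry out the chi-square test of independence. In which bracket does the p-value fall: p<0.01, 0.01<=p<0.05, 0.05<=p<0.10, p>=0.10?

p-value bracket: p<0.01

Row totals [51, 38, 40], col totals [37, 40, 52], n=129
χ² = (21−14.63)²/14.63 + (26−15.81)²/15.81 + (4−20.56)²/20.56 + (6−10.90)²/10.90 + (4−11.78)²/11.78 + (28−15.32)²/15.32 + (10−11.47)²/11.47 + (10−12.40)²/12.40 + (20−16.12)²/16.12 = 42.1027
df = 4
p-value (upper-tail) = 0.00000
→ bracket: p<0.01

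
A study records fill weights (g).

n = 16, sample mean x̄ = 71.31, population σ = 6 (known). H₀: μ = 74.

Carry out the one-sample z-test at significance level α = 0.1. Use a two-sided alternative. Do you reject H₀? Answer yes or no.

reject H₀: yes

SE = σ/√n = 6/√16 = 1.5000
z = (x̄−μ₀)/SE = (71.31−74)/1.5000 = -1.7933
p-value (two-sided) = 0.07292
At α=0.1: p < α → reject H₀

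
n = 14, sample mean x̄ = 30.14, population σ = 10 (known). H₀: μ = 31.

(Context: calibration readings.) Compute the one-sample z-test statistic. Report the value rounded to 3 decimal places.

test statistic = -0.322

SE = σ/√n = 10/√14 = 2.6726
z = (x̄−μ₀)/SE = (30.14−31)/2.6726 = -0.3218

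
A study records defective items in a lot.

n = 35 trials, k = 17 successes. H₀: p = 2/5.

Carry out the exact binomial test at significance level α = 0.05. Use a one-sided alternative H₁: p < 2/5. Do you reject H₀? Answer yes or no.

Exact binomial: n=35, k=17, p₀=2/5=0.4000
P(X≤17) from Σ C(n,i)·p₀^i·(1−p₀)^(n−i)
p-value (one-sided, H₁ less) = 0.88569
At α=0.05: p ≥ α → fail to reject H₀

reject H₀: no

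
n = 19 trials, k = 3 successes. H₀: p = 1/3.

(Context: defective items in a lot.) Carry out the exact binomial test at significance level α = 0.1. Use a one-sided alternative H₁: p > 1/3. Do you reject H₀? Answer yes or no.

reject H₀: no

Exact binomial: n=19, k=3, p₀=1/3=0.3333
P(X≥3) from Σ C(n,i)·p₀^i·(1−p₀)^(n−i)
p-value (one-sided, H₁ greater) = 0.97598
At α=0.1: p ≥ α → fail to reject H₀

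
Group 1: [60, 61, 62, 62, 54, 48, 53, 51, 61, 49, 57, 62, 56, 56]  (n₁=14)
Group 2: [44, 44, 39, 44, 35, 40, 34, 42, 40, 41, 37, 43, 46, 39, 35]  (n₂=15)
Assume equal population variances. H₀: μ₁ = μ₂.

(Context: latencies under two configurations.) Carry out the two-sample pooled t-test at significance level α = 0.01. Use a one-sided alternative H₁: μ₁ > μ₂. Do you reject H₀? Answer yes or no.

reject H₀: yes

x̄₁=56.571, s₁=4.972, n₁=14
x̄₂=40.200, s₂=3.726, n₂=15
s_p² = [13·4.972² + 14·3.726²]/27 = 19.1048
SE = √(s_p²·(1/14+1/15)) = 1.6243
t = (56.571−40.200)/1.6243 = 10.0792
df = 27
p-value (one-sided, H₁ greater) = 0.00000
At α=0.01: p < α → reject H₀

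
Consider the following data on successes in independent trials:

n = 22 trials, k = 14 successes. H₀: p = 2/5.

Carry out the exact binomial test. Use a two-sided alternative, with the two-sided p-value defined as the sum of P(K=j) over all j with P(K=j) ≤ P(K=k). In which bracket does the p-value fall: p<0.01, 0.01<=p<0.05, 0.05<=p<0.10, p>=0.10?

p-value bracket: 0.01<=p<0.05

Exact binomial: n=22, k=14, p₀=2/5=0.4000
P(X=j) = C(n,j)·p₀^j·(1−p₀)^(n−j); p = Σ P(X=j) over j with P(X=j) ≤ P(X=14)
p-value (two-sided) = 0.02903
→ bracket: 0.01<=p<0.05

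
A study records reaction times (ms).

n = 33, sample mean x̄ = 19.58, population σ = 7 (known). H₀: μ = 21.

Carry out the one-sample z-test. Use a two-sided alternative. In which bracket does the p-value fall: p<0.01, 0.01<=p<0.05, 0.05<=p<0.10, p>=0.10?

p-value bracket: p>=0.10

SE = σ/√n = 7/√33 = 1.2185
z = (x̄−μ₀)/SE = (19.58−21)/1.2185 = -1.1653
p-value (two-sided) = 0.24389
→ bracket: p>=0.10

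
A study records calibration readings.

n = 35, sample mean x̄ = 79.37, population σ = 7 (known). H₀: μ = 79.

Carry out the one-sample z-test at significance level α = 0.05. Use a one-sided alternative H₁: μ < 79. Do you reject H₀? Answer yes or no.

reject H₀: no

SE = σ/√n = 7/√35 = 1.1832
z = (x̄−μ₀)/SE = (79.37−79)/1.1832 = 0.3127
p-value (one-sided, H₁ less) = 0.62275
At α=0.05: p ≥ α → fail to reject H₀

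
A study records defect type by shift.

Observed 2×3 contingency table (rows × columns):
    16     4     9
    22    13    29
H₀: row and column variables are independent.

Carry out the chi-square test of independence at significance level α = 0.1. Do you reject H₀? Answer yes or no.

Row totals [29, 64], col totals [38, 17, 38], n=93
χ² = (16−11.85)²/11.85 + (4−5.30)²/5.30 + (9−11.85)²/11.85 + (22−26.15)²/26.15 + (13−11.70)²/11.70 + (29−26.15)²/26.15 = 3.5723
df = 2
p-value (upper-tail) = 0.16760
At α=0.1: p ≥ α → fail to reject H₀

reject H₀: no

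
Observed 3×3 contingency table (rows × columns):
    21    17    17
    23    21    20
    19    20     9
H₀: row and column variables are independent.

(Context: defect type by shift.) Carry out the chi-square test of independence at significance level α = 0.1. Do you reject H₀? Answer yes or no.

Row totals [55, 64, 48], col totals [63, 58, 46], n=167
χ² = (21−20.75)²/20.75 + (17−19.10)²/19.10 + (17−15.15)²/15.15 + (23−24.14)²/24.14 + (21−22.23)²/22.23 + (20−17.63)²/17.63 + (19−18.11)²/18.11 + (20−16.67)²/16.67 + (9−13.22)²/13.22 = 2.9580
df = 4
p-value (upper-tail) = 0.56488
At α=0.1: p ≥ α → fail to reject H₀

reject H₀: no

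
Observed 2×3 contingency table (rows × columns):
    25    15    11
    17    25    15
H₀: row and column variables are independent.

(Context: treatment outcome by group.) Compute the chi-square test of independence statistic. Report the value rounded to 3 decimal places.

Row totals [51, 57], col totals [42, 40, 26], n=108
χ² = (25−19.83)²/19.83 + (15−18.89)²/18.89 + (11−12.28)²/12.28 + (17−22.17)²/22.17 + (25−21.11)²/21.11 + (15−13.72)²/13.72 = 4.3192
df = 2

test statistic = 4.319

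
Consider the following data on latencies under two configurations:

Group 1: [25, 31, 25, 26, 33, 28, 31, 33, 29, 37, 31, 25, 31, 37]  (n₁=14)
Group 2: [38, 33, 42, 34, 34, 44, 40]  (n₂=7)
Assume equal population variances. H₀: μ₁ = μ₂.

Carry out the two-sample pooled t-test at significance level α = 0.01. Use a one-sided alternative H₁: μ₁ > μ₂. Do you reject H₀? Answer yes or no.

x̄₁=30.143, s₁=4.074, n₁=14
x̄₂=37.857, s₂=4.337, n₂=7
s_p² = [13·4.074² + 6·4.337²]/19 = 17.2932
SE = √(s_p²·(1/14+1/7)) = 1.9250
t = (30.143−37.857)/1.9250 = -4.0074
df = 19
p-value (one-sided, H₁ greater) = 0.99962
At α=0.01: p ≥ α → fail to reject H₀

reject H₀: no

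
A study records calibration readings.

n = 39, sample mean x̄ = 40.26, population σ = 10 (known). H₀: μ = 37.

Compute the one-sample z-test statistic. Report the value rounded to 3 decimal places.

SE = σ/√n = 10/√39 = 1.6013
z = (x̄−μ₀)/SE = (40.26−37)/1.6013 = 2.0359

test statistic = 2.036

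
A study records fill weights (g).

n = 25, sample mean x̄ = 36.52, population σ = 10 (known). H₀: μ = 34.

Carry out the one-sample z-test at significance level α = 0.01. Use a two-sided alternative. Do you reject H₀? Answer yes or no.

reject H₀: no

SE = σ/√n = 10/√25 = 2.0000
z = (x̄−μ₀)/SE = (36.52−34)/2.0000 = 1.2600
p-value (two-sided) = 0.20767
At α=0.01: p ≥ α → fail to reject H₀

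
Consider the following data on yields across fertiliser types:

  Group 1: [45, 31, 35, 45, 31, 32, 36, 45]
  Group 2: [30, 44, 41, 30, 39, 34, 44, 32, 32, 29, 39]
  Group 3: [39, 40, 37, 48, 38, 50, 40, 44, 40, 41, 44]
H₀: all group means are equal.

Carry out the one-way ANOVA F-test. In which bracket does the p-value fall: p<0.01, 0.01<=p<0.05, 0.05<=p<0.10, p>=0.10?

Group means [37.50, 35.82, 41.91], grand mean 38.500
SSB = Σnᵢ(x̄ᵢ−x̄)² = 214.955; SSW = ΣΣ(x−x̄ᵢ)² = 790.545
MSB = 214.955/2 = 107.4773; MSW = 790.545/27 = 29.2795
F = MSB/MSW = 3.6707
df = (2, 27)
p-value (upper-tail) = 0.03889
→ bracket: 0.01<=p<0.05

p-value bracket: 0.01<=p<0.05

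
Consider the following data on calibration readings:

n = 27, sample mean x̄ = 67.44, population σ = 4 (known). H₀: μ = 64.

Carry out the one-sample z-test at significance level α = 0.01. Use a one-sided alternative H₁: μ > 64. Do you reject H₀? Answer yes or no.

reject H₀: yes

SE = σ/√n = 4/√27 = 0.7698
z = (x̄−μ₀)/SE = (67.44−64)/0.7698 = 4.4687
p-value (one-sided, H₁ greater) = 0.00000
At α=0.01: p < α → reject H₀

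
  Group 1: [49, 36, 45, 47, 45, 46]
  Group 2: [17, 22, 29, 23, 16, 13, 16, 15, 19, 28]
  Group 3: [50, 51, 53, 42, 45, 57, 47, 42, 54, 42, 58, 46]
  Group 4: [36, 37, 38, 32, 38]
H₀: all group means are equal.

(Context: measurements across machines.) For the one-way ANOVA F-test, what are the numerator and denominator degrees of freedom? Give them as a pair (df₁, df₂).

k = 4 groups, N = 33 total
df = (k−1, N−k) = (4−1, 33−4) = (3, 29)

degrees of freedom = [3, 29]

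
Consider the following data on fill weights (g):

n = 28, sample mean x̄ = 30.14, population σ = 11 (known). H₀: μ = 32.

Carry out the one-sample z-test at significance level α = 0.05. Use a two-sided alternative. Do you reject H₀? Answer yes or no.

reject H₀: no

SE = σ/√n = 11/√28 = 2.0788
z = (x̄−μ₀)/SE = (30.14−32)/2.0788 = -0.8947
p-value (two-sided) = 0.37092
At α=0.05: p ≥ α → fail to reject H₀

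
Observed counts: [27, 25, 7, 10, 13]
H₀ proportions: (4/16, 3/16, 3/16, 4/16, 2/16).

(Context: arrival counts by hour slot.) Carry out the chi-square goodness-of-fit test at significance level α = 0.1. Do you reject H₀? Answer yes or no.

reject H₀: yes

n = 82; E_i = n·p_i = [20.50, 15.38, 15.38, 20.50, 10.25]
χ² = (27−20.50)²/20.50 + (25−15.38)²/15.38 + (7−15.38)²/15.38 + (10−20.50)²/20.50 + (13−10.25)²/10.25 = 18.7642
df = 4
p-value (upper-tail) = 0.00087
At α=0.1: p < α → reject H₀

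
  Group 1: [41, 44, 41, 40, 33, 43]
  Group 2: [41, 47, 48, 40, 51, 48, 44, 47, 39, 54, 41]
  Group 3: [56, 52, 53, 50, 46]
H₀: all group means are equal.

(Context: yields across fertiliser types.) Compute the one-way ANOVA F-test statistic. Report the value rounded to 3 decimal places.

test statistic = 8.688

Group means [40.33, 45.45, 51.40], grand mean 45.409
SSB = Σnᵢ(x̄ᵢ−x̄)² = 334.058; SSW = ΣΣ(x−x̄ᵢ)² = 365.261
MSB = 334.058/2 = 167.0288; MSW = 365.261/19 = 19.2242
F = MSB/MSW = 8.6884
df = (2, 19)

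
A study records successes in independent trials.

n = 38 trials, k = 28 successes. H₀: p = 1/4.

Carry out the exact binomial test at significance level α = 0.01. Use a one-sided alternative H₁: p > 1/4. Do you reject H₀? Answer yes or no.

Exact binomial: n=38, k=28, p₀=1/4=0.2500
P(X≥28) from Σ C(n,i)·p₀^i·(1−p₀)^(n−i)
p-value (one-sided, H₁ greater) = 0.00000
At α=0.01: p < α → reject H₀

reject H₀: yes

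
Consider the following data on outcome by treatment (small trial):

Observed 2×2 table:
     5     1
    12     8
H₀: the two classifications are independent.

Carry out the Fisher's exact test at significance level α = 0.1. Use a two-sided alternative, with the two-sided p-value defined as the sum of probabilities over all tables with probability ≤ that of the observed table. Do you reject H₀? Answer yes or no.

Margins: r₁=6, r₂=20, c₁=17, c₂=9, n=26
p_obs = C(6,5)·C(20,12)/C(26,17); sum pmf over tables with pmf ≤ p_obs
p-value (two-sided) = 0.37975
At α=0.1: p ≥ α → fail to reject H₀

reject H₀: no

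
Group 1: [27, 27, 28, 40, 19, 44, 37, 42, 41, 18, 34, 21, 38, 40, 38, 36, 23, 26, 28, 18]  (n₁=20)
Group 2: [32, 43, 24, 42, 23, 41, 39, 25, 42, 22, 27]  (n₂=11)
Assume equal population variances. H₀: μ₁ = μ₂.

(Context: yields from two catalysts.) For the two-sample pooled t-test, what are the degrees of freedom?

degrees of freedom = 29

df = n₁ + n₂ − 2 = 20 + 11 − 2 = 29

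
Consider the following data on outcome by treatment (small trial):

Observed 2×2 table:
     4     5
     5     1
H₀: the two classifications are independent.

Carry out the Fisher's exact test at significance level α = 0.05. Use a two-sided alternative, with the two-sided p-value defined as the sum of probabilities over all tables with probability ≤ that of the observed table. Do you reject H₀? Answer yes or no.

reject H₀: no

Margins: r₁=9, r₂=6, c₁=9, c₂=6, n=15
p_obs = C(9,4)·C(6,5)/C(15,9); sum pmf over tables with pmf ≤ p_obs
p-value (two-sided) = 0.28671
At α=0.05: p ≥ α → fail to reject H₀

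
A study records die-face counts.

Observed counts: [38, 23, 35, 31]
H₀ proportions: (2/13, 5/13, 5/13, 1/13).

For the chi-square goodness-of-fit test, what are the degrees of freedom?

degrees of freedom = 3

df = k − 1 = 4 − 1 = 3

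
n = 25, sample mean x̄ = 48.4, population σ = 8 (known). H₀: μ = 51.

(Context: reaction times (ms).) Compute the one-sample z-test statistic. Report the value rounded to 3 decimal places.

SE = σ/√n = 8/√25 = 1.6000
z = (x̄−μ₀)/SE = (48.4−51)/1.6000 = -1.6250

test statistic = -1.625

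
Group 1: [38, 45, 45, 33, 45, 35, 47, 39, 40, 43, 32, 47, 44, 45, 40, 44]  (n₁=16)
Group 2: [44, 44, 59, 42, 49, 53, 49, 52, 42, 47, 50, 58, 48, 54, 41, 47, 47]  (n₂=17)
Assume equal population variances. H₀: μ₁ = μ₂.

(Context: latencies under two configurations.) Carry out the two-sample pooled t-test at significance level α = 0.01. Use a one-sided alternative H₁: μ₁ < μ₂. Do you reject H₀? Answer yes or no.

x̄₁=41.375, s₁=4.843, n₁=16
x̄₂=48.588, s₂=5.328, n₂=17
s_p² = [15·4.843² + 16·5.328²]/31 = 25.9957
SE = √(s_p²·(1/16+1/17)) = 1.7759
t = (41.375−48.588)/1.7759 = -4.0617
df = 31
p-value (one-sided, H₁ less) = 0.00015
At α=0.01: p < α → reject H₀

reject H₀: yes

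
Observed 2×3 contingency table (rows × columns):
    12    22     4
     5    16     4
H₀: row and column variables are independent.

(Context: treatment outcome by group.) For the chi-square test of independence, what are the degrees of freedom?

degrees of freedom = 2

df = (r−1)(c−1) = (2−1)·(3−1) = 2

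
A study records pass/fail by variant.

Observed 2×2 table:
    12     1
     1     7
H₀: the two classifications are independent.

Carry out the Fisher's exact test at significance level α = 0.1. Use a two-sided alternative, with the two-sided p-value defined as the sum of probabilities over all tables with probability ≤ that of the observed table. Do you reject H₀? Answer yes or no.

reject H₀: yes

Margins: r₁=13, r₂=8, c₁=13, c₂=8, n=21
p_obs = C(13,12)·C(8,1)/C(21,13); sum pmf over tables with pmf ≤ p_obs
p-value (two-sided) = 0.00052
At α=0.1: p < α → reject H₀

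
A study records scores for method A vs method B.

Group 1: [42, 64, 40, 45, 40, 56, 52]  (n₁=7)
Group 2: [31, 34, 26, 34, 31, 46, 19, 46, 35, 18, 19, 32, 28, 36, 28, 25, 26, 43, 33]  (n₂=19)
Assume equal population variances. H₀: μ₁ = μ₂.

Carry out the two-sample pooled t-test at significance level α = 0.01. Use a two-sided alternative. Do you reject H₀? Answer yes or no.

x̄₁=48.429, s₁=9.199, n₁=7
x̄₂=31.053, s₂=8.229, n₂=19
s_p² = [6·9.199² + 18·8.229²]/24 = 71.9442
SE = √(s_p²·(1/7+1/19)) = 3.7502
t = (48.429−31.053)/3.7502 = 4.6333
df = 24
p-value (two-sided) = 0.00011
At α=0.01: p < α → reject H₀

reject H₀: yes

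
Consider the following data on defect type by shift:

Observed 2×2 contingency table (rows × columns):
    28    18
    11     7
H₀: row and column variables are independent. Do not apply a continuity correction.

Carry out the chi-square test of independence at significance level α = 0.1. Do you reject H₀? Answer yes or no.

reject H₀: no

Row totals [46, 18], col totals [39, 25], n=64
χ² = (28−28.03)²/28.03 + (18−17.97)²/17.97 + (11−10.97)²/10.97 + (7−7.03)²/7.03 = 0.0003
df = 1
p-value (upper-tail) = 0.98579
At α=0.1: p ≥ α → fail to reject H₀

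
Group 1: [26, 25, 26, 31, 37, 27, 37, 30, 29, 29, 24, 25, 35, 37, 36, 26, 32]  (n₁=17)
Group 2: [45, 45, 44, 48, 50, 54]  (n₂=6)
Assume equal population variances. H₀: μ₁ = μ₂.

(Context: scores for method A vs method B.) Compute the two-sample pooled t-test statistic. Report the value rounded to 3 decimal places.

test statistic = -8.157

x̄₁=30.118, s₁=4.729, n₁=17
x̄₂=47.667, s₂=3.830, n₂=6
s_p² = [16·4.729² + 5·3.830²]/21 = 20.5285
SE = √(s_p²·(1/17+1/6)) = 2.1515
t = (30.118−47.667)/2.1515 = -8.1566
df = 21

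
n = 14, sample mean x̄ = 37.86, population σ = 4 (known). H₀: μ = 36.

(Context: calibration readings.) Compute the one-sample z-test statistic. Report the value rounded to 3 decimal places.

test statistic = 1.740

SE = σ/√n = 4/√14 = 1.0690
z = (x̄−μ₀)/SE = (37.86−36)/1.0690 = 1.7399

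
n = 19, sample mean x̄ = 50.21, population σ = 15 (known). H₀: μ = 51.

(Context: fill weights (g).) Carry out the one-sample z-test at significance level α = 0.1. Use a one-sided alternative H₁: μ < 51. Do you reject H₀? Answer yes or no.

SE = σ/√n = 15/√19 = 3.4412
z = (x̄−μ₀)/SE = (50.21−51)/3.4412 = -0.2296
p-value (one-sided, H₁ less) = 0.40921
At α=0.1: p ≥ α → fail to reject H₀

reject H₀: no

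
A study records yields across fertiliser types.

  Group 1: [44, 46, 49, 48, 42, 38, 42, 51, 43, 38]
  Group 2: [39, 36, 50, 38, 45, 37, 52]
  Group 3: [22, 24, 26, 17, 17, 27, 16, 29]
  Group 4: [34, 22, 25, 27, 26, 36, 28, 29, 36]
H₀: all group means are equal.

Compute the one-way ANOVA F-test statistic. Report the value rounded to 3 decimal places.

Group means [44.10, 42.43, 22.25, 29.22], grand mean 34.676
SSB = Σnᵢ(x̄ᵢ−x̄)² = 2811.771; SSW = ΣΣ(x−x̄ᵢ)² = 813.670
MSB = 2811.771/3 = 937.2571; MSW = 813.670/30 = 27.1223
F = MSB/MSW = 34.5567
df = (3, 30)

test statistic = 34.557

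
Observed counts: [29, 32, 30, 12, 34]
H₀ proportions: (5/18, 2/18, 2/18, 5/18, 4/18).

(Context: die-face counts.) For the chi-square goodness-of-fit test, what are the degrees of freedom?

df = k − 1 = 5 − 1 = 4

degrees of freedom = 4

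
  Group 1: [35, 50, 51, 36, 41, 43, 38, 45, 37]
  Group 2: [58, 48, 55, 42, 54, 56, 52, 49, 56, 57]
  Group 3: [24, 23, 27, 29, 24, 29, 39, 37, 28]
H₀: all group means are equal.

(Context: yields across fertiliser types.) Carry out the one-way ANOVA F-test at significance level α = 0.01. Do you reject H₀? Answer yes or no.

reject H₀: yes

Group means [41.78, 52.70, 28.89], grand mean 41.536
SSB = Σnᵢ(x̄ᵢ−x̄)² = 2686.420; SSW = ΣΣ(x−x̄ᵢ)² = 762.544
MSB = 2686.420/2 = 1343.2099; MSW = 762.544/25 = 30.5018
F = MSB/MSW = 44.0371
df = (2, 25)
p-value (upper-tail) = 0.00000
At α=0.01: p < α → reject H₀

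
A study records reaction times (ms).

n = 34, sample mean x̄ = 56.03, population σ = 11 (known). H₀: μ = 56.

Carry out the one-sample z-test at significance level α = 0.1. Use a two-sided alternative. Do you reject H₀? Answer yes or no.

reject H₀: no

SE = σ/√n = 11/√34 = 1.8865
z = (x̄−μ₀)/SE = (56.03−56)/1.8865 = 0.0159
p-value (two-sided) = 0.98731
At α=0.1: p ≥ α → fail to reject H₀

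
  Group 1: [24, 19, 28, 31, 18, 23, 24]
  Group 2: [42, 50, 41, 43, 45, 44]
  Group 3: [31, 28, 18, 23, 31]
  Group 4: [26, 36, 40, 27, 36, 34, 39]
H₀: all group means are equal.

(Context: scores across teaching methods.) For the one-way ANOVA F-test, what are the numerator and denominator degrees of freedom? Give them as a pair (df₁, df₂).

degrees of freedom = [3, 21]

k = 4 groups, N = 25 total
df = (k−1, N−k) = (4−1, 25−4) = (3, 21)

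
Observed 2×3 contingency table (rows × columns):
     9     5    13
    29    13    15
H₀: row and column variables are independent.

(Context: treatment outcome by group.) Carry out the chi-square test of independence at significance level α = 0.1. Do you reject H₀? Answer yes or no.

Row totals [27, 57], col totals [38, 18, 28], n=84
χ² = (9−12.21)²/12.21 + (5−5.79)²/5.79 + (13−9.00)²/9.00 + (29−25.79)²/25.79 + (13−12.21)²/12.21 + (15−19.00)²/19.00 = 4.0237
df = 2
p-value (upper-tail) = 0.13374
At α=0.1: p ≥ α → fail to reject H₀

reject H₀: no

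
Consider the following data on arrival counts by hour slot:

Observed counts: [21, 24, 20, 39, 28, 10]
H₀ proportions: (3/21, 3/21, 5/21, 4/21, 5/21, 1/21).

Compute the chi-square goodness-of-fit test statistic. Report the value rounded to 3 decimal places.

test statistic = 14.176

n = 142; E_i = n·p_i = [20.29, 20.29, 33.81, 27.05, 33.81, 6.76]
χ² = (21−20.29)²/20.29 + (24−20.29)²/20.29 + (20−33.81)²/33.81 + (39−27.05)²/27.05 + (28−33.81)²/33.81 + (10−6.76)²/6.76 = 14.1764
df = 5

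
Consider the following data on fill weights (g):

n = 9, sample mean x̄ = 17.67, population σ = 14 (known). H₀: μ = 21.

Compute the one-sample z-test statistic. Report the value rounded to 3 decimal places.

SE = σ/√n = 14/√9 = 4.6667
z = (x̄−μ₀)/SE = (17.67−21)/4.6667 = -0.7136

test statistic = -0.714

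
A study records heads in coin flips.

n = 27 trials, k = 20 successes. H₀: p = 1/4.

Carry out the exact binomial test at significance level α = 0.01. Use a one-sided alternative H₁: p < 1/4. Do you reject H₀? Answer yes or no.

reject H₀: no

Exact binomial: n=27, k=20, p₀=1/4=0.2500
P(X≤20) from Σ C(n,i)·p₀^i·(1−p₀)^(n−i)
p-value (one-sided, H₁ less) = 1.00000
At α=0.01: p ≥ α → fail to reject H₀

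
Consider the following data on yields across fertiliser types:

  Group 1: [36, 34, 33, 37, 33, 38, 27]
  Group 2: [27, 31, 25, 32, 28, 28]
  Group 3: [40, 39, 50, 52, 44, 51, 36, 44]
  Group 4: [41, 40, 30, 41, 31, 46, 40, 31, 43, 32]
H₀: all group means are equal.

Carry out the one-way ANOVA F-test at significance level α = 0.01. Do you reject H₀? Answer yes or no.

Group means [34.00, 28.50, 44.50, 37.50], grand mean 36.774
SSB = Σnᵢ(x̄ᵢ−x̄)² = 947.419; SSW = ΣΣ(x−x̄ᵢ)² = 676.000
MSB = 947.419/3 = 315.8065; MSW = 676.000/27 = 25.0370
F = MSB/MSW = 12.6136
df = (3, 27)
p-value (upper-tail) = 0.00002
At α=0.01: p < α → reject H₀

reject H₀: yes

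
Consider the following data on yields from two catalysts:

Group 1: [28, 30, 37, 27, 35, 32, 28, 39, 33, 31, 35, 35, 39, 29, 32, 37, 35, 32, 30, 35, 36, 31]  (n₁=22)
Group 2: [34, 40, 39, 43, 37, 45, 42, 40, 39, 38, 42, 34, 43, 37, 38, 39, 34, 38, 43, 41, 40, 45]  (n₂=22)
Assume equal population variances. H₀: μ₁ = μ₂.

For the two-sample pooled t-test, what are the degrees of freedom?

df = n₁ + n₂ − 2 = 22 + 22 − 2 = 42

degrees of freedom = 42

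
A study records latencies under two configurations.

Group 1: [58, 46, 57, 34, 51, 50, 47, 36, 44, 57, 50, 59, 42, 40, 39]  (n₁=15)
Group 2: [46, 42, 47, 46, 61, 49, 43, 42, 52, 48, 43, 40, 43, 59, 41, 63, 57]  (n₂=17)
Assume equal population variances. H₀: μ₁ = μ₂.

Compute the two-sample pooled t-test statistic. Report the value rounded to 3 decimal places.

x̄₁=47.333, s₁=8.174, n₁=15
x̄₂=48.353, s₂=7.416, n₂=17
s_p² = [14·8.174² + 16·7.416²]/30 = 60.5072
SE = √(s_p²·(1/15+1/17)) = 2.7556
t = (47.333−48.353)/2.7556 = -0.3700
df = 30

test statistic = -0.370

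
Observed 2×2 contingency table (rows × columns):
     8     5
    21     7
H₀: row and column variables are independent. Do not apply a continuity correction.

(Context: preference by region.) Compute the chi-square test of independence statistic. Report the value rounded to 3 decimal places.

test statistic = 0.777

Row totals [13, 28], col totals [29, 12], n=41
χ² = (8−9.20)²/9.20 + (5−3.80)²/3.80 + (21−19.80)²/19.80 + (7−8.20)²/8.20 = 0.7771
df = 1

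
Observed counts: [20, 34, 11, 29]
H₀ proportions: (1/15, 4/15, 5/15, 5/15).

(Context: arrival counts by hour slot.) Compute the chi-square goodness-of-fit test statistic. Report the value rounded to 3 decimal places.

test statistic = 46.649

n = 94; E_i = n·p_i = [6.27, 25.07, 31.33, 31.33]
χ² = (20−6.27)²/6.27 + (34−25.07)²/25.07 + (11−31.33)²/31.33 + (29−31.33)²/31.33 = 46.6489
df = 3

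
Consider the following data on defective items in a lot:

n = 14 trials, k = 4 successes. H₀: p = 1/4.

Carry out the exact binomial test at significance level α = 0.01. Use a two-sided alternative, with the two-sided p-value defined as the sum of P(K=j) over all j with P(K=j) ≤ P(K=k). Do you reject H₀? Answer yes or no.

reject H₀: no

Exact binomial: n=14, k=4, p₀=1/4=0.2500
P(X=j) = C(n,j)·p₀^j·(1−p₀)^(n−j); p = Σ P(X=j) over j with P(X=j) ≤ P(X=4)
p-value (two-sided) = 0.75979
At α=0.01: p ≥ α → fail to reject H₀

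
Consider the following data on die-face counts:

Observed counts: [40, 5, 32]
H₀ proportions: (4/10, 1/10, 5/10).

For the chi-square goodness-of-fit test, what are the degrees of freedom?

degrees of freedom = 2

df = k − 1 = 3 − 1 = 2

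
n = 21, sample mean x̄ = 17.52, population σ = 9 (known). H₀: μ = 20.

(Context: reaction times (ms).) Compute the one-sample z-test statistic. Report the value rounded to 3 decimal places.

SE = σ/√n = 9/√21 = 1.9640
z = (x̄−μ₀)/SE = (17.52−20)/1.9640 = -1.2628

test statistic = -1.263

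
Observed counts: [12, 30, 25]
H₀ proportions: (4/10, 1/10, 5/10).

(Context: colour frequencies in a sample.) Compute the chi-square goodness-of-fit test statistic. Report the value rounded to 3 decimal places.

n = 67; E_i = n·p_i = [26.80, 6.70, 33.50]
χ² = (12−26.80)²/26.80 + (30−6.70)²/6.70 + (25−33.50)²/33.50 = 91.3582
df = 2

test statistic = 91.358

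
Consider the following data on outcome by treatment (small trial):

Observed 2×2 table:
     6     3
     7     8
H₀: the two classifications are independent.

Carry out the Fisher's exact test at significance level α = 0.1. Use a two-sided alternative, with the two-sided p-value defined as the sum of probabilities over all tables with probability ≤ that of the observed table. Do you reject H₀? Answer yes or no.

reject H₀: no

Margins: r₁=9, r₂=15, c₁=13, c₂=11, n=24
p_obs = C(9,6)·C(15,7)/C(24,13); sum pmf over tables with pmf ≤ p_obs
p-value (two-sided) = 0.42253
At α=0.1: p ≥ α → fail to reject H₀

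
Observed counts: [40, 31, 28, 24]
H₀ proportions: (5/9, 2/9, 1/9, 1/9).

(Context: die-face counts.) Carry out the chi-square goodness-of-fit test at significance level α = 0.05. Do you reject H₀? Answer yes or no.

reject H₀: yes

n = 123; E_i = n·p_i = [68.33, 27.33, 13.67, 13.67]
χ² = (40−68.33)²/68.33 + (31−27.33)²/27.33 + (28−13.67)²/13.67 + (24−13.67)²/13.67 = 35.0854
df = 3
p-value (upper-tail) = 0.00000
At α=0.05: p < α → reject H₀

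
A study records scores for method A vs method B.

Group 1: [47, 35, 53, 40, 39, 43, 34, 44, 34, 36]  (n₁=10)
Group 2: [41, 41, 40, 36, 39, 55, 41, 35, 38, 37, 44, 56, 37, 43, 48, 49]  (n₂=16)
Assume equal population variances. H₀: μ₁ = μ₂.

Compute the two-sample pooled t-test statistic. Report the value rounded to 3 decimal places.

test statistic = -0.779

x̄₁=40.500, s₁=6.276, n₁=10
x̄₂=42.500, s₂=6.419, n₂=16
s_p² = [9·6.276² + 15·6.419²]/24 = 40.5208
SE = √(s_p²·(1/10+1/16)) = 2.5661
t = (40.500−42.500)/2.5661 = -0.7794
df = 24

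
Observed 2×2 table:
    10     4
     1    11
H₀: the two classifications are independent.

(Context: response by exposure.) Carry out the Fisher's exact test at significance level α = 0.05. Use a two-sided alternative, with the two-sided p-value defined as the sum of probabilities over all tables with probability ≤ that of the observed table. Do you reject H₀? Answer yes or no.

reject H₀: yes

Margins: r₁=14, r₂=12, c₁=11, c₂=15, n=26
p_obs = C(14,10)·C(12,1)/C(26,11); sum pmf over tables with pmf ≤ p_obs
p-value (two-sided) = 0.00172
At α=0.05: p < α → reject H₀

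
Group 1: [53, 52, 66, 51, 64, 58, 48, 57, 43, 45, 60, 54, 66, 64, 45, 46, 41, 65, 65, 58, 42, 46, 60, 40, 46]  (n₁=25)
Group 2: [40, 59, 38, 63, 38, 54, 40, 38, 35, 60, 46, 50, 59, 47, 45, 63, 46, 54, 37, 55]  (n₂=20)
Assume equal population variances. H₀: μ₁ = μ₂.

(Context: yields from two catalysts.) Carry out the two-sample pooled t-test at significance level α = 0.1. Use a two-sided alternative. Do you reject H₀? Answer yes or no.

x̄₁=53.400, s₁=8.822, n₁=25
x̄₂=48.350, s₂=9.444, n₂=20
s_p² = [24·8.822² + 19·9.444²]/43 = 82.8500
SE = √(s_p²·(1/25+1/20)) = 2.7307
t = (53.400−48.350)/2.7307 = 1.8494
df = 43
p-value (two-sided) = 0.07129
At α=0.1: p < α → reject H₀

reject H₀: yes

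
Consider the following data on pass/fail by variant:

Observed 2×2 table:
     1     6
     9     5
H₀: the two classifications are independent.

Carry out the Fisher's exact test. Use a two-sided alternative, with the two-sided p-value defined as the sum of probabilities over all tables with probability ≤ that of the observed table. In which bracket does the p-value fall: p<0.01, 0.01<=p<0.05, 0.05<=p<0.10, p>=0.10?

Margins: r₁=7, r₂=14, c₁=10, c₂=11, n=21
p_obs = C(7,1)·C(14,9)/C(21,10); sum pmf over tables with pmf ≤ p_obs
p-value (two-sided) = 0.06347
→ bracket: 0.05<=p<0.10

p-value bracket: 0.05<=p<0.10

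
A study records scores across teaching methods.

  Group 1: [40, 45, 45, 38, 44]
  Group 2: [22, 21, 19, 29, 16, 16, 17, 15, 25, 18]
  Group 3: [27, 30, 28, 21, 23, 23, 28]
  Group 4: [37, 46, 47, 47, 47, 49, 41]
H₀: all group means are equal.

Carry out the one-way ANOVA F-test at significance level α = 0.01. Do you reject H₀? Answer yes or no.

Group means [42.40, 19.80, 25.71, 44.86], grand mean 31.172
SSB = Σnᵢ(x̄ᵢ−x̄)² = 3443.052; SSW = ΣΣ(x−x̄ᵢ)² = 399.086
MSB = 3443.052/3 = 1147.6841; MSW = 399.086/25 = 15.9634
F = MSB/MSW = 71.8946
df = (3, 25)
p-value (upper-tail) = 0.00000
At α=0.01: p < α → reject H₀

reject H₀: yes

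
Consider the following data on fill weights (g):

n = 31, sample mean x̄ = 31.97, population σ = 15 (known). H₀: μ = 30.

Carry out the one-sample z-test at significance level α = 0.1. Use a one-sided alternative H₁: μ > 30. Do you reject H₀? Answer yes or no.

SE = σ/√n = 15/√31 = 2.6941
z = (x̄−μ₀)/SE = (31.97−30)/2.6941 = 0.7312
p-value (one-sided, H₁ greater) = 0.23232
At α=0.1: p ≥ α → fail to reject H₀

reject H₀: no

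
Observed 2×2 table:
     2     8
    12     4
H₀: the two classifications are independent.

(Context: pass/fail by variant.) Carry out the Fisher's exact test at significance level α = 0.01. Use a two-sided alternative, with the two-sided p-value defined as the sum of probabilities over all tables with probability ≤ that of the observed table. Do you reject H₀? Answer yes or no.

reject H₀: no

Margins: r₁=10, r₂=16, c₁=14, c₂=12, n=26
p_obs = C(10,2)·C(16,12)/C(26,14); sum pmf over tables with pmf ≤ p_obs
p-value (two-sided) = 0.01378
At α=0.01: p ≥ α → fail to reject H₀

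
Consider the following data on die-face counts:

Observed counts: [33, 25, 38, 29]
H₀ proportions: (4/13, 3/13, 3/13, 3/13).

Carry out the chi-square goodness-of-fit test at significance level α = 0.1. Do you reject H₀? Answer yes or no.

n = 125; E_i = n·p_i = [38.46, 28.85, 28.85, 28.85]
χ² = (33−38.46)²/38.46 + (25−28.85)²/28.85 + (38−28.85)²/28.85 + (29−28.85)²/28.85 = 4.1940
df = 3
p-value (upper-tail) = 0.24126
At α=0.1: p ≥ α → fail to reject H₀

reject H₀: no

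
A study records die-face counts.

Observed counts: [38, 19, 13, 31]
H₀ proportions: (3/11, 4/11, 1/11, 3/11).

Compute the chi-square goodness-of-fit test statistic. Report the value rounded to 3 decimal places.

n = 101; E_i = n·p_i = [27.55, 36.73, 9.18, 27.55]
χ² = (38−27.55)²/27.55 + (19−36.73)²/36.73 + (13−9.18)²/9.18 + (31−27.55)²/27.55 = 14.5454
df = 3

test statistic = 14.545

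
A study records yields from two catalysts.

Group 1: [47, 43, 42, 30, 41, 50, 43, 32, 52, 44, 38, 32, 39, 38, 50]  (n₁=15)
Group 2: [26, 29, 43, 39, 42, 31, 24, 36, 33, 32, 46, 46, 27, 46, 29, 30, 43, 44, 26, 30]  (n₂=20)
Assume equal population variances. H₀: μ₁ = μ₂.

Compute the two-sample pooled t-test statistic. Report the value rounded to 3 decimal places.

x̄₁=41.400, s₁=6.759, n₁=15
x̄₂=35.100, s₂=7.732, n₂=20
s_p² = [14·6.759² + 19·7.732²]/33 = 53.8000
SE = √(s_p²·(1/15+1/20)) = 2.5053
t = (41.400−35.100)/2.5053 = 2.5146
df = 33

test statistic = 2.515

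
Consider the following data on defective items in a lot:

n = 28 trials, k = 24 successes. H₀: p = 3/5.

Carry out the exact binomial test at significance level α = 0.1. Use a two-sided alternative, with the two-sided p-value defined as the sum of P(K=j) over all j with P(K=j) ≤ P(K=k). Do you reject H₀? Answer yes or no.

Exact binomial: n=28, k=24, p₀=3/5=0.6000
P(X=j) = C(n,j)·p₀^j·(1−p₀)^(n−j); p = Σ P(X=j) over j with P(X=j) ≤ P(X=24)
p-value (two-sided) = 0.00587
At α=0.1: p < α → reject H₀

reject H₀: yes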